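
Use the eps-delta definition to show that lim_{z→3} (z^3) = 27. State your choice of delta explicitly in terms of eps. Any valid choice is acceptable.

delta = min(2, eps/49)

Let eps > 0. We seek delta > 0 with 0 < |z − 3| < delta ⇒ |z^3 − 27| < eps.
Factor: z^3 − 27 = (z − 3)(z^2 + 3z + 9), so |z^3 − 27| = |z − 3|·|z^2 + 3z + 9|.
Impose delta ≤ 2 so that |z| < 5; then |z^2 + 3z + 9| ≤ 49.
Hence |z^3 − 27| ≤ 49|z − 3|, which is < eps once |z − 3| < eps/49.
Take delta = min(2, eps/49). If 0 < |z − 3| < delta then both bounds hold and |z^3 − 27| ≤ 49|z − 3| < 49·(eps/49) = eps.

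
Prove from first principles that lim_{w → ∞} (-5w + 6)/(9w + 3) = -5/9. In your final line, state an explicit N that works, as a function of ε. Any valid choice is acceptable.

N = (23/27)/ε

Let ε > 0. We seek N > 0 such that w > N implies |(-5w + 6)/(9w + 3) + 5/9| < ε.
(-5w + 6)/(9w + 3) + 5/9 = (9(-5w + 6) − (-5)(9w + 3)) / (9(9w + 3)) = 69/(9(9w + 3)).
For w > 0 we have 9w + 3 > 9w, so |(-5w + 6)/(9w + 3) + 5/9| = 69/(9(9w + 3)) < 69/(9·9w) = (23/27)/w.
Thus |(-5w + 6)/(9w + 3) + 5/9| < ε whenever w > (23/27)/ε.
Take N = (23/27)/ε. If w > N then |(-5w + 6)/(9w + 3) + 5/9| < (23/27)/w < ε.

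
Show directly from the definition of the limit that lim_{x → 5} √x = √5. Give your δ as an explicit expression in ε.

Suppose ε > 0. We want δ > 0 such that 0 < |x − 5| < δ implies |√x − √5| < ε.
Rationalise: √x − √5 = (x − 5)/(√x + √5), so |√x − √5| = |x − 5|/(√x + √5).
Restrict δ ≤ 5 so that |x − 5| < 5 forces x > 0, and then √x + √5 > √5.
Hence |√x − √5| < |x − 5|/√5, which is < ε once |x − 5| < √5·ε.
Take δ = min(5, √5·ε). If 0 < |x − 5| < δ then x > 0 and |√x − √5| < |x − 5|/√5 < ε.

δ = min(5, √5·ε)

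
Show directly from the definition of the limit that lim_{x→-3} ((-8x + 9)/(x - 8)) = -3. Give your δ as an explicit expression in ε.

δ = min(11/2, (11/10)ε)

Let ε > 0 be given. We want δ > 0 with 0 < |x + 3| < δ ⇒ |(-8x + 9)/(x - 8) + 3| < ε.
Combining over a common denominator, (-8x + 9)/(x - 8) + 3 = [(-8x + 9)·(-11) − 33·(x - 8)] / [(-11)·(x - 8)] = 55(x + 3) / ((-11)(x - 8)).
So |(-8x + 9)/(x - 8) + 3| = 55|x + 3| / (11·|x − 8|).
Restrict δ ≤ 11/2. Then |x + 3| < 11/2 gives |x − 8| = |(x + 3) + (-11)| ≥ 11 − 11/2 = 11/2.
Hence |(-8x + 9)/(x - 8) + 3| < 55|x + 3|/(11·(11/2)) = (10/11)|x + 3|, which is < ε once |x + 3| < (11/10)ε.
Take δ = min(11/2, (11/10)ε). Then 0 < |x + 3| < δ forces both bounds, so |(-8x + 9)/(x - 8) + 3| < ε.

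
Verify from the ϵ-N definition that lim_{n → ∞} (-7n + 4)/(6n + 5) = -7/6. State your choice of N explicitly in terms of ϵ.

N = (59/36)/ϵ

Let ϵ > 0. For n ≥ 1, |(-7n + 4)/(6n + 5) + 7/6| = |59|/(6(6n + 5)) = 59/(6(6n + 5)).
Since 6n + 5 ≥ 6n for n ≥ 1, this is ≤ 59/(6·6n) = (59/36)/n.
So |(-7n + 4)/(6n + 5) + 7/6| < ϵ whenever n > (59/36)/ϵ.
Take N = (59/36)/ϵ. If n > N then |(-7n + 4)/(6n + 5) + 7/6| ≤ (59/36)/n < ϵ.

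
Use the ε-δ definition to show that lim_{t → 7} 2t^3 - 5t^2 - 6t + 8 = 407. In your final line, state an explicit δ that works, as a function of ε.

Let ε > 0 be given. We want δ > 0 such that 0 < |t − 7| < δ implies |(2t^3 - 5t^2 - 6t + 8) − 407| < ε.
(2t^3 - 5t^2 - 6t + 8) − 407 = 2t^3 - 5t^2 - 6t - 399 = (t − 7)(2t^2 + 9t + 57).
So |(2t^3 - 5t^2 - 6t + 8) − 407| = |t − 7|·|2t^2 + 9t + 57|.
Assume first that |t − 7| < 1, so |t| < 8. Then |2t^2 + 9t + 57| ≤ 2·8^2 + 9·8 + 57 = 257.
Hence |(2t^3 - 5t^2 - 6t + 8) − 407| ≤ 257|t − 7| < ε provided |t − 7| < ε/257.
Choosing δ = min(1, ε/257) ensures both conditions, hence |(2t^3 - 5t^2 - 6t + 8) − 407| < ε.

δ = min(1, ε/257)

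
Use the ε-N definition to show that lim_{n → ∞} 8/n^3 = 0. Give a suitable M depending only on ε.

M = (8/ε)^{1/3}

Suppose ε > 0. For n ≥ 1, |8/n^3 − 0| = 8/n^3.
8/n^3 < ε ⇔ n^3 > 8/ε ⇔ n > (8/ε)^{1/3}.
Take M = (8/ε)^{1/3}. Then n > M implies 8/n^3 < ε.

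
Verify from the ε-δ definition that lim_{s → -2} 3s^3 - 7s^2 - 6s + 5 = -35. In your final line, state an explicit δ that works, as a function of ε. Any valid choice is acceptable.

δ = min(1, ε/86)

Fix ε > 0. We want δ > 0 such that 0 < |s + 2| < δ implies |(3s^3 - 7s^2 - 6s + 5) + 35| < ε.
(3s^3 - 7s^2 - 6s + 5) + 35 = 3s^3 - 7s^2 - 6s + 40 = (s + 2)(3s^2 - 13s + 20).
So |(3s^3 - 7s^2 - 6s + 5) + 35| = |s + 2|·|3s^2 - 13s + 20|.
Require δ ≤ 1. Then |s + 2| < 1 gives |s| < 3, and by the triangle inequality |3s^2 - 13s + 20| ≤ 3·3^2 + 13·3 + 20 = 86.
Hence |(3s^3 - 7s^2 - 6s + 5) + 35| ≤ 86|s + 2| < ε provided |s + 2| < ε/86.
Choosing δ = min(1, ε/86) ensures both conditions, hence |(3s^3 - 7s^2 - 6s + 5) + 35| < ε.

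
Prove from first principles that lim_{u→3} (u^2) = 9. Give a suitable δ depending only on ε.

Let ε > 0. We seek δ > 0 with 0 < |u − 3| < δ ⇒ |u^2 − 9| < ε.
Factor: u^2 − 9 = (u − 3)(u + 3), so |u^2 − 9| = |u − 3|·|u + 3|.
Impose δ ≤ 1 so that |u| < 4; then |u + 3| ≤ 7.
Hence |u^2 − 9| ≤ 7|u − 3|, which is < ε once |u − 3| < ε/7.
Take δ = min(1, ε/7). If 0 < |u − 3| < δ then both bounds hold and |u^2 − 9| ≤ 7|u − 3| < 7·(ε/7) = ε.

δ = min(1, ε/7)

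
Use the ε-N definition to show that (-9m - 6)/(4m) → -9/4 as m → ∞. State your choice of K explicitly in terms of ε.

Suppose ε > 0. For m ≥ 1, |(-9m - 6)/(4m) + 9/4| = |-24|/(4(4m)) = 24/(4(4m)).
Since 4m ≥ 4m for m ≥ 1, this is ≤ 24/(4·4m) = (3/2)/m.
So |(-9m - 6)/(4m) + 9/4| < ε whenever m > (3/2)/ε.
Take K = (3/2)/ε. If m > K then |(-9m - 6)/(4m) + 9/4| ≤ (3/2)/m < ε.

K = (3/2)/ε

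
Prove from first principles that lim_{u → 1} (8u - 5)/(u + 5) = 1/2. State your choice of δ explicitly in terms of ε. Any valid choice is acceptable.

δ = min(3, (2/5)ε)

Suppose ε > 0. We want δ > 0 with 0 < |u − 1| < δ ⇒ |(8u - 5)/(u + 5) − (1/2)| < ε.
Combining over a common denominator, (8u - 5)/(u + 5) − (1/2) = [(8u - 5)·6 − 3·(u + 5)] / [6·(u + 5)] = 45(u − 1) / (6(u + 5)).
So |(8u - 5)/(u + 5) − (1/2)| = 45|u − 1| / (6·|u + 5|).
Require δ ≤ 3, so |u + 5| ≥ |6| − |u − 1| > 6 − 3 = 3.
Hence |(8u - 5)/(u + 5) − (1/2)| < 45|u − 1|/(6·3) = (5/2)|u − 1|, which is < ε once |u − 1| < (2/5)ε.
Take δ = min(3, (2/5)ε). Then 0 < |u − 1| < δ forces both bounds, so |(8u - 5)/(u + 5) − (1/2)| < ε.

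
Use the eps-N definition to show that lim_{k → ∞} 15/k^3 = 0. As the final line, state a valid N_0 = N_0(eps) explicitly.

Fix eps > 0. For k ≥ 1, |15/k^3 − 0| = 15/k^3.
15/k^3 < eps ⇔ k^3 > 15/eps ⇔ k > (15/eps)^{1/3}.
Take N_0 = (15/eps)^{1/3}. Then k > N_0 implies 15/k^3 < eps.

N_0 = (15/eps)^{1/3}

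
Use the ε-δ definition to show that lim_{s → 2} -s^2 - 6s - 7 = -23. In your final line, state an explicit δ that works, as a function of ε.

Suppose ε > 0. We want δ > 0 such that 0 < |s − 2| < δ implies |(-s^2 - 6s - 7) + 23| < ε.
(-s^2 - 6s - 7) + 23 = -s^2 - 6s + 16 = (s − 2)(-s - 8).
So |(-s^2 - 6s - 7) + 23| = |s − 2|·|-s - 8|.
Require δ ≤ 1. Then |s − 2| < 1 gives |s| < 3, and by the triangle inequality |-s - 8| ≤ 3 + 8 = 11.
Hence |(-s^2 - 6s - 7) + 23| ≤ 11|s − 2| < ε provided |s − 2| < ε/11.
Choosing δ = min(1, ε/11) ensures both conditions, hence |(-s^2 - 6s - 7) + 23| < ε.

δ = min(1, ε/11)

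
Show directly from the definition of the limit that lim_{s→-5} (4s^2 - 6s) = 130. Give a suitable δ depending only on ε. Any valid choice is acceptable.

δ = min(1, ε/50)

Let ε > 0. We want δ > 0 such that 0 < |s + 5| < δ implies |(4s^2 - 6s) − 130| < ε.
(4s^2 - 6s) − 130 = 4s^2 - 6s - 130 = (s + 5)(4s - 26).
So |(4s^2 - 6s) − 130| = |s + 5|·|4s - 26|.
Require δ ≤ 1. Then |s + 5| < 1 gives |s| < 6, and by the triangle inequality |4s - 26| ≤ 4·6 + 26 = 50.
Hence |(4s^2 - 6s) − 130| ≤ 50|s + 5| < ε provided |s + 5| < ε/50.
Take δ = min(1, ε/50). Then 0 < |s + 5| < δ gives both |s + 5| < 1 and |s + 5| < ε/50, so |(4s^2 - 6s) − 130| < ε.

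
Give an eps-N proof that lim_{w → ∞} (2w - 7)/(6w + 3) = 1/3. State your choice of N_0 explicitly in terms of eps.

N_0 = (4/3)/eps

Fix eps > 0. We seek N_0 > 0 such that w > N_0 implies |(2w - 7)/(6w + 3) − (1/3)| < eps.
(2w - 7)/(6w + 3) − (1/3) = (6(2w - 7) − 2(6w + 3)) / (6(6w + 3)) = -48/(6(6w + 3)).
For w > 0 we have 6w + 3 > 6w, so |(2w - 7)/(6w + 3) − (1/3)| = 48/(6(6w + 3)) < 48/(6·6w) = (4/3)/w.
Thus |(2w - 7)/(6w + 3) − (1/3)| < eps whenever w > (4/3)/eps.
Take N_0 = (4/3)/eps. If w > N_0 then |(2w - 7)/(6w + 3) − (1/3)| < (4/3)/w < eps.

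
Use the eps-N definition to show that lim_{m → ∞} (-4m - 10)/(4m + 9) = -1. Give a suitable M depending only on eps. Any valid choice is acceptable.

Suppose eps > 0. For m ≥ 1, |(-4m - 10)/(4m + 9) + 1| = |-4|/(4(4m + 9)) = 4/(4(4m + 9)).
Since 4m + 9 ≥ 4m for m ≥ 1, this is ≤ 4/(4·4m) = (1/4)/m.
So |(-4m - 10)/(4m + 9) + 1| < eps whenever m > (1/4)/eps.
Take M = (1/4)/eps. If m > M then |(-4m - 10)/(4m + 9) + 1| ≤ (1/4)/m < eps.

M = (1/4)/eps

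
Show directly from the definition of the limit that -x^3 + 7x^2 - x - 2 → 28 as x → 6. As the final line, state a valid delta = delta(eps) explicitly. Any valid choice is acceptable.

Fix eps > 0. We want delta > 0 such that 0 < |x − 6| < delta implies |(-x^3 + 7x^2 - x - 2) − 28| < eps.
(-x^3 + 7x^2 - x - 2) − 28 = -x^3 + 7x^2 - x - 30 = (x − 6)(-x^2 + x + 5).
So |(-x^3 + 7x^2 - x - 2) − 28| = |x − 6|·|-x^2 + x + 5|.
Assume first that |x − 6| < 1, so |x| < 7. Then |-x^2 + x + 5| ≤ 7^2 + 7 + 5 = 61.
Hence |(-x^3 + 7x^2 - x - 2) − 28| ≤ 61|x − 6| < eps provided |x − 6| < eps/61.
Take delta = min(1, eps/61). Then 0 < |x − 6| < delta gives both |x − 6| < 1 and |x − 6| < eps/61, so |(-x^3 + 7x^2 - x - 2) − 28| < eps.

delta = min(1, eps/61)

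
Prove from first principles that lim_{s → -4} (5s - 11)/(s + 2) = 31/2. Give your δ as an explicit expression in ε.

δ = min(1, (2/21)ε)

Suppose ε > 0. We want δ > 0 with 0 < |s + 4| < δ ⇒ |(5s - 11)/(s + 2) − (31/2)| < ε.
Combining over a common denominator, (5s - 11)/(s + 2) − (31/2) = [(5s - 11)·(-2) − (-31)·(s + 2)] / [(-2)·(s + 2)] = 21(s + 4) / ((-2)(s + 2)).
So |(5s - 11)/(s + 2) − (31/2)| = 21|s + 4| / (2·|s + 2|).
Restrict δ ≤ 1. Then |s + 4| < 1 gives |s + 2| = |(s + 4) + (-2)| ≥ 2 − 1 = 1.
Hence |(5s - 11)/(s + 2) − (31/2)| < 21|s + 4|/(2·1) = (21/2)|s + 4|, which is < ε once |s + 4| < (2/21)ε.
Take δ = min(1, (2/21)ε). Then 0 < |s + 4| < δ forces both bounds, so |(5s - 11)/(s + 2) − (31/2)| < ε.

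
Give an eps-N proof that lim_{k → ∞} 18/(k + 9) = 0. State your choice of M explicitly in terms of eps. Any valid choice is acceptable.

Suppose eps > 0. For k ≥ 1, |18/(k + 9) − 0| = 18/(k + 9) ≤ 18/k.
We need 18/k < eps, i.e. k > 18/eps.
Take M = 18/eps. If k > M then |18/(k + 9)| ≤ 18/k < eps.

M = 18/eps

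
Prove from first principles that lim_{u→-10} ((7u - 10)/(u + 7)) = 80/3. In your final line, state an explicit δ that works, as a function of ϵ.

δ = min(3/2, (9/118)ϵ)

Let ϵ > 0 be given. We want δ > 0 with 0 < |u + 10| < δ ⇒ |(7u - 10)/(u + 7) − (80/3)| < ϵ.
Combining over a common denominator, (7u - 10)/(u + 7) − (80/3) = [(7u - 10)·(-3) − (-80)·(u + 7)] / [(-3)·(u + 7)] = 59(u + 10) / ((-3)(u + 7)).
So |(7u - 10)/(u + 7) − (80/3)| = 59|u + 10| / (3·|u + 7|).
Require δ ≤ 3/2, so |u + 7| ≥ |-3| − |u + 10| > 3 − 3/2 = 3/2.
Hence |(7u - 10)/(u + 7) − (80/3)| < 59|u + 10|/(3·(3/2)) = (118/9)|u + 10|, which is < ϵ once |u + 10| < (9/118)ϵ.
Take δ = min(3/2, (9/118)ϵ). Then 0 < |u + 10| < δ forces both bounds, so |(7u - 10)/(u + 7) − (80/3)| < ϵ.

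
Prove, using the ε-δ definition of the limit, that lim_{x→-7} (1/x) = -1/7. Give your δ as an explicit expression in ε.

δ = min(7/2, (49/2)ε)

Suppose ε > 0. We seek δ > 0 such that 0 < |x + 7| < δ implies |1/x + 1/7| < ε.
|1/x + 1/7| = |-7 − x|/(7·|x|) = |x + 7|/(7|x|).
Require δ ≤ 7/2 so that |x| > 7 − 7/2 = 7/2, hence 7|x| > 49/2.
Then |1/x + 1/7| < |x + 7|/(49/2), which is < ε when |x + 7| < (49/2)ε.
Take δ = min(7/2, (49/2)ε). Then 0 < |x + 7| < δ gives both |x + 7| < 7/2 and |x + 7| < (49/2)ε, so |1/x + 1/7| < ε.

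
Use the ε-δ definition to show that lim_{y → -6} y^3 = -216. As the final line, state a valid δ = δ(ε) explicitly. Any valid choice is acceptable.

δ = min(1, ε/127)

Suppose ε > 0. We seek δ > 0 with 0 < |y + 6| < δ ⇒ |y^3 + 216| < ε.
Factor: y^3 + 216 = (y + 6)(y^2 - 6y + 36), so |y^3 + 216| = |y + 6|·|y^2 - 6y + 36|.
Impose δ ≤ 1 so that |y| < 7; then |y^2 - 6y + 36| ≤ 127.
Hence |y^3 + 216| ≤ 127|y + 6|, which is < ε once |y + 6| < ε/127.
Take δ = min(1, ε/127). If 0 < |y + 6| < δ then both bounds hold and |y^3 + 216| ≤ 127|y + 6| < 127·(ε/127) = ε.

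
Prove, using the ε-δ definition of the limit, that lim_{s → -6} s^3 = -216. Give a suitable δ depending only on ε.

Suppose ε > 0. We seek δ > 0 with 0 < |s + 6| < δ ⇒ |s^3 + 216| < ε.
Factor: s^3 + 216 = (s + 6)(s^2 - 6s + 36), so |s^3 + 216| = |s + 6|·|s^2 - 6s + 36|.
Impose δ ≤ 1 so that |s| < 7; then |s^2 - 6s + 36| ≤ 127.
Hence |s^3 + 216| ≤ 127|s + 6|, which is < ε once |s + 6| < ε/127.
Take δ = min(1, ε/127). If 0 < |s + 6| < δ then both bounds hold and |s^3 + 216| ≤ 127|s + 6| < 127·(ε/127) = ε.

δ = min(1, ε/127)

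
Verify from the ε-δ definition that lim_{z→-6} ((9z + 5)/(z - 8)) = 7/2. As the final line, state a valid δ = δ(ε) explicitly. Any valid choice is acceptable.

δ = min(7, (14/11)ε)

Fix ε > 0. We want δ > 0 with 0 < |z + 6| < δ ⇒ |(9z + 5)/(z - 8) − (7/2)| < ε.
Combining over a common denominator, (9z + 5)/(z - 8) − (7/2) = [(9z + 5)·(-14) − (-49)·(z - 8)] / [(-14)·(z - 8)] = -77(z + 6) / ((-14)(z - 8)).
So |(9z + 5)/(z - 8) − (7/2)| = 77|z + 6| / (14·|z − 8|).
Require δ ≤ 7, so |z − 8| ≥ |-14| − |z + 6| > 14 − 7 = 7.
Hence |(9z + 5)/(z - 8) − (7/2)| < 77|z + 6|/(14·7) = (11/14)|z + 6|, which is < ε once |z + 6| < (14/11)ε.
Take δ = min(7, (14/11)ε). Then 0 < |z + 6| < δ forces both bounds, so |(9z + 5)/(z - 8) − (7/2)| < ε.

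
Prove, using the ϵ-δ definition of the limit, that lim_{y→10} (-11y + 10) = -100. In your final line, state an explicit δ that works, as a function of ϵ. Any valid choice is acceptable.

δ = ϵ/11

Suppose ϵ > 0. We need δ > 0 so that 0 < |y − 10| < δ implies |(-11y + 10) + 100| < ϵ.
|(-11y + 10) + 100| = |-11y + 110| = 11|y − 10|.
So 11|y − 10| < ϵ exactly when |y − 10| < ϵ/11.
Choosing δ = ϵ/11 gives |(-11y + 10) + 100| = 11|y − 10| < ϵ whenever |y − 10| < δ.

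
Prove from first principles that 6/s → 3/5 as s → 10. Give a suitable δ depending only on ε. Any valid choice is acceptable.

δ = min(5, (25/3)ε)

Fix ε > 0. We seek δ > 0 such that 0 < |s − 10| < δ implies |6/s − (3/5)| < ε.
|6/s − (3/5)| = 6·|10 − s|/(10·|s|) = 6|s − 10|/(10|s|).
Restrict δ ≤ 5. Then |s − 10| < 5 gives |s| > 5, so 10|s| > 50.
Then |6/s − (3/5)| < 6|s − 10|/50, which is < ε when |s − 10| < (25/3)ε.
Take δ = min(5, (25/3)ε). Then 0 < |s − 10| < δ gives both |s − 10| < 5 and |s − 10| < (25/3)ε, so |6/s − (3/5)| < ε.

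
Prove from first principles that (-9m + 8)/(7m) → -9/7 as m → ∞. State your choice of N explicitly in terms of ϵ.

N = (8/7)/ϵ

Suppose ϵ > 0. For m ≥ 1, |(-9m + 8)/(7m) + 9/7| = |56|/(7(7m)) = 56/(7(7m)).
Since 7m ≥ 7m for m ≥ 1, this is ≤ 56/(7·7m) = (8/7)/m.
So |(-9m + 8)/(7m) + 9/7| < ϵ whenever m > (8/7)/ϵ.
Take N = (8/7)/ϵ. If m > N then |(-9m + 8)/(7m) + 9/7| ≤ (8/7)/m < ϵ.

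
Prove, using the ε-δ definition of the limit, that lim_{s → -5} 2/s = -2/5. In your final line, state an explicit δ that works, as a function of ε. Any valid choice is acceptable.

Let ε > 0. We seek δ > 0 such that 0 < |s + 5| < δ implies |2/s + 2/5| < ε.
|2/s + 2/5| = 2·|-5 − s|/(5·|s|) = 2|s + 5|/(5|s|).
Restrict δ ≤ 5/2. Then |s + 5| < 5/2 gives |s| > 5/2, so 5|s| > 25/2.
Then |2/s + 2/5| < 2|s + 5|/(25/2), which is < ε when |s + 5| < (25/4)ε.
Take δ = min(5/2, (25/4)ε). Then 0 < |s + 5| < δ gives both |s + 5| < 5/2 and |s + 5| < (25/4)ε, so |2/s + 2/5| < ε.

δ = min(5/2, (25/4)ε)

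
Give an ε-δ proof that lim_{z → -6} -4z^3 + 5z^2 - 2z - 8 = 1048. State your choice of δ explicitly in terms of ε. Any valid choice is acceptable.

Suppose ε > 0. We want δ > 0 such that 0 < |z + 6| < δ implies |(-4z^3 + 5z^2 - 2z - 8) − 1048| < ε.
(-4z^3 + 5z^2 - 2z - 8) − 1048 = -4z^3 + 5z^2 - 2z - 1056 = (z + 6)(-4z^2 + 29z - 176).
So |(-4z^3 + 5z^2 - 2z - 8) − 1048| = |z + 6|·|-4z^2 + 29z - 176|.
Require δ ≤ 1. Then |z + 6| < 1 gives |z| < 7, and by the triangle inequality |-4z^2 + 29z - 176| ≤ 4·7^2 + 29·7 + 176 = 575.
Hence |(-4z^3 + 5z^2 - 2z - 8) − 1048| ≤ 575|z + 6| < ε provided |z + 6| < ε/575.
Take δ = min(1, ε/575). Then 0 < |z + 6| < δ gives both |z + 6| < 1 and |z + 6| < ε/575, so |(-4z^3 + 5z^2 - 2z - 8) − 1048| < ε.

δ = min(1, ε/575)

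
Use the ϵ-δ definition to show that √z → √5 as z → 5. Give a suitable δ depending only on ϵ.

δ = min(5, √5·ϵ)

Let ϵ > 0. We want δ > 0 such that 0 < |z − 5| < δ implies |√z − √5| < ϵ.
Multiplying by the conjugate, |√z − √5| = |z − 5|/(√z + √5).
Restrict δ ≤ 5 so that |z − 5| < 5 forces z > 0, and then √z + √5 > √5.
Hence |√z − √5| < |z − 5|/√5, which is < ϵ once |z − 5| < √5·ϵ.
Take δ = min(5, √5·ϵ). If 0 < |z − 5| < δ then z > 0 and |√z − √5| < |z − 5|/√5 < ϵ.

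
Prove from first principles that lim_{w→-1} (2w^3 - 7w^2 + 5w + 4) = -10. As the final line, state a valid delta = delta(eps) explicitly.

Let eps > 0. We want delta > 0 such that 0 < |w + 1| < delta implies |(2w^3 - 7w^2 + 5w + 4) + 10| < eps.
(2w^3 - 7w^2 + 5w + 4) + 10 = 2w^3 - 7w^2 + 5w + 14 = (w + 1)(2w^2 - 9w + 14).
So |(2w^3 - 7w^2 + 5w + 4) + 10| = |w + 1|·|2w^2 - 9w + 14|.
Require delta ≤ 1. Then |w + 1| < 1 gives |w| < 2, and by the triangle inequality |2w^2 - 9w + 14| ≤ 2·2^2 + 9·2 + 14 = 40.
Hence |(2w^3 - 7w^2 + 5w + 4) + 10| ≤ 40|w + 1| < eps provided |w + 1| < eps/40.
Choosing delta = min(1, eps/40) ensures both conditions, hence |(2w^3 - 7w^2 + 5w + 4) + 10| < eps.

delta = min(1, eps/40)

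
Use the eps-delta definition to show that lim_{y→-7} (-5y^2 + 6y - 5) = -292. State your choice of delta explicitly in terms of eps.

Let eps > 0. We want delta > 0 such that 0 < |y + 7| < delta implies |(-5y^2 + 6y - 5) + 292| < eps.
(-5y^2 + 6y - 5) + 292 = -5y^2 + 6y + 287 = (y + 7)(-5y + 41).
So |(-5y^2 + 6y - 5) + 292| = |y + 7|·|-5y + 41|.
Assume first that |y + 7| < 1, so |y| < 8. Then |-5y + 41| ≤ 5·8 + 41 = 81.
Hence |(-5y^2 + 6y - 5) + 292| ≤ 81|y + 7| < eps provided |y + 7| < eps/81.
Take delta = min(1, eps/81). Then 0 < |y + 7| < delta gives both |y + 7| < 1 and |y + 7| < eps/81, so |(-5y^2 + 6y - 5) + 292| < eps.

delta = min(1, eps/81)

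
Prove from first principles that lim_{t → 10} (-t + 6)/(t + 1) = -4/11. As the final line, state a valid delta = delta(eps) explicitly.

delta = min(11/2, (121/14)eps)

Let eps > 0. We want delta > 0 with 0 < |t − 10| < delta ⇒ |(-t + 6)/(t + 1) + 4/11| < eps.
Combining over a common denominator, (-t + 6)/(t + 1) + 4/11 = [(-t + 6)·11 − (-4)·(t + 1)] / [11·(t + 1)] = -7(t − 10) / (11(t + 1)).
So |(-t + 6)/(t + 1) + 4/11| = 7|t − 10| / (11·|t + 1|).
Require delta ≤ 11/2, so |t + 1| ≥ |11| − |t − 10| > 11 − 11/2 = 11/2.
Hence |(-t + 6)/(t + 1) + 4/11| < 7|t − 10|/(11·(11/2)) = (14/121)|t − 10|, which is < eps once |t − 10| < (121/14)eps.
Take delta = min(11/2, (121/14)eps). Then 0 < |t − 10| < delta forces both bounds, so |(-t + 6)/(t + 1) + 4/11| < eps.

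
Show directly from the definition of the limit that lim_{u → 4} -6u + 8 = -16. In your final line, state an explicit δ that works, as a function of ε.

δ = ε/6

Let ε > 0 be given. We need δ > 0 so that 0 < |u − 4| < δ implies |(-6u + 8) + 16| < ε.
Since (-6u + 8) + 16 = -6(u − 4), we have |(-6u + 8) + 16| = 6|u − 4|.
So 6|u − 4| < ε exactly when |u − 4| < ε/6.
Take δ = ε/6. If 0 < |u − 4| < δ then |(-6u + 8) + 16| = 6|u − 4| < 6·(ε/6) = ε.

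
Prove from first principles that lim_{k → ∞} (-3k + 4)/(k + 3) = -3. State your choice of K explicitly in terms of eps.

K = 13/eps

Let eps > 0. For k ≥ 1, |(-3k + 4)/(k + 3) + 3| = |13|/((k + 3)) = 13/((k + 3)).
Since k + 3 ≥ k for k ≥ 1, this is ≤ 13/(k) = 13/k.
So |(-3k + 4)/(k + 3) + 3| < eps whenever k > 13/eps.
Take K = 13/eps. If k > K then |(-3k + 4)/(k + 3) + 3| ≤ 13/k < eps.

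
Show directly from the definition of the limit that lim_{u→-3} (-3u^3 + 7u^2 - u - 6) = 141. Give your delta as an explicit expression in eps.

Let eps > 0. We want delta > 0 such that 0 < |u + 3| < delta implies |(-3u^3 + 7u^2 - u - 6) − 141| < eps.
(-3u^3 + 7u^2 - u - 6) − 141 = -3u^3 + 7u^2 - u - 147 = (u + 3)(-3u^2 + 16u - 49).
So |(-3u^3 + 7u^2 - u - 6) − 141| = |u + 3|·|-3u^2 + 16u - 49|.
Require delta ≤ 1. Then |u + 3| < 1 gives |u| < 4, and by the triangle inequality |-3u^2 + 16u - 49| ≤ 3·4^2 + 16·4 + 49 = 161.
Hence |(-3u^3 + 7u^2 - u - 6) − 141| ≤ 161|u + 3| < eps provided |u + 3| < eps/161.
Take delta = min(1, eps/161). Then 0 < |u + 3| < delta gives both |u + 3| < 1 and |u + 3| < eps/161, so |(-3u^3 + 7u^2 - u - 6) − 141| < eps.

delta = min(1, eps/161)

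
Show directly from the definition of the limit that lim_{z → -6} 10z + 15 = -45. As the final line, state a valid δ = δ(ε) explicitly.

Let ε > 0. We need δ > 0 so that 0 < |z + 6| < δ implies |(10z + 15) + 45| < ε.
Since (10z + 15) + 45 = 10(z + 6), we have |(10z + 15) + 45| = 10|z + 6|.
Thus it suffices that |z + 6| < ε/10.
Take δ = ε/10. If 0 < |z + 6| < δ then |(10z + 15) + 45| = 10|z + 6| < 10·(ε/10) = ε.

δ = ε/10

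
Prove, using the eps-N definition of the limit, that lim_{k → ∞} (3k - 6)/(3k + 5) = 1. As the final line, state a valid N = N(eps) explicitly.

N = (11/3)/eps

Let eps > 0. For k ≥ 1, |(3k - 6)/(3k + 5) − 1| = |-33|/(3(3k + 5)) = 33/(3(3k + 5)).
Since 3k + 5 ≥ 3k for k ≥ 1, this is ≤ 33/(3·3k) = (11/3)/k.
So |(3k - 6)/(3k + 5) − 1| < eps whenever k > (11/3)/eps.
Take N = (11/3)/eps. If k > N then |(3k - 6)/(3k + 5) − 1| ≤ (11/3)/k < eps.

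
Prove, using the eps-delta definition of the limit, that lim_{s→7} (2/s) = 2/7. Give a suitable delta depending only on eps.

Suppose eps > 0. We seek delta > 0 such that 0 < |s − 7| < delta implies |2/s − (2/7)| < eps.
|2/s − (2/7)| = 2·|7 − s|/(7·|s|) = 2|s − 7|/(7|s|).
Restrict delta ≤ 7/2. Then |s − 7| < 7/2 gives |s| > 7/2, so 7|s| > 49/2.
Then |2/s − (2/7)| < 2|s − 7|/(49/2), which is < eps when |s − 7| < (49/4)eps.
Take delta = min(7/2, (49/4)eps). Then 0 < |s − 7| < delta gives both |s − 7| < 7/2 and |s − 7| < (49/4)eps, so |2/s − (2/7)| < eps.

delta = min(7/2, (49/4)eps)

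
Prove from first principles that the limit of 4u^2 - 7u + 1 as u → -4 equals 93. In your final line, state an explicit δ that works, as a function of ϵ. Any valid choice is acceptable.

Let ϵ > 0 be given. We want δ > 0 such that 0 < |u + 4| < δ implies |(4u^2 - 7u + 1) − 93| < ϵ.
(4u^2 - 7u + 1) − 93 = 4u^2 - 7u - 92 = (u + 4)(4u - 23).
So |(4u^2 - 7u + 1) − 93| = |u + 4|·|4u - 23|.
Require δ ≤ 2. Then |u + 4| < 2 gives |u| < 6, and by the triangle inequality |4u - 23| ≤ 4·6 + 23 = 47.
Hence |(4u^2 - 7u + 1) − 93| ≤ 47|u + 4| < ϵ provided |u + 4| < ϵ/47.
Choosing δ = min(2, ϵ/47) ensures both conditions, hence |(4u^2 - 7u + 1) − 93| < ϵ.

δ = min(2, ϵ/47)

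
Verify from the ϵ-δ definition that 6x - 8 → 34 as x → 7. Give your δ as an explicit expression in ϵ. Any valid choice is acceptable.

Let ϵ > 0. We need δ > 0 so that 0 < |x − 7| < δ implies |(6x - 8) − 34| < ϵ.
|(6x - 8) − 34| = |6x - 42| = 6|x − 7|.
Thus it suffices that |x − 7| < ϵ/6.
Take δ = ϵ/6. If 0 < |x − 7| < δ then |(6x - 8) − 34| = 6|x − 7| < 6·(ϵ/6) = ϵ.

δ = ϵ/6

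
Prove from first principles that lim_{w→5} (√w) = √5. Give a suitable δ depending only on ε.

δ = min(5, √5·ε)

Fix ε > 0. We want δ > 0 such that 0 < |w − 5| < δ implies |√w − √5| < ε.
Rationalise: √w − √5 = (w − 5)/(√w + √5), so |√w − √5| = |w − 5|/(√w + √5).
Restrict δ ≤ 5 so that |w − 5| < 5 forces w > 0, and then √w + √5 > √5.
Hence |√w − √5| < |w − 5|/√5, which is < ε once |w − 5| < √5·ε.
Take δ = min(5, √5·ε). If 0 < |w − 5| < δ then w > 0 and |√w − √5| < |w − 5|/√5 < ε.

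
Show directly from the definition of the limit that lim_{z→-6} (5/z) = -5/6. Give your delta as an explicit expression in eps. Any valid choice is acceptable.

delta = min(3, (18/5)eps)

Let eps > 0. We seek delta > 0 such that 0 < |z + 6| < delta implies |5/z + 5/6| < eps.
|5/z + 5/6| = 5·|-6 − z|/(6·|z|) = 5|z + 6|/(6|z|).
Require delta ≤ 3 so that |z| > 6 − 3 = 3, hence 6|z| > 18.
Then |5/z + 5/6| < 5|z + 6|/18, which is < eps when |z + 6| < (18/5)eps.
Take delta = min(3, (18/5)eps). Then 0 < |z + 6| < delta gives both |z + 6| < 3 and |z + 6| < (18/5)eps, so |5/z + 5/6| < eps.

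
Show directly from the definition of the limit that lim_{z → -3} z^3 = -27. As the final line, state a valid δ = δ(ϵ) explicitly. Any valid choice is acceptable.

Let ϵ > 0 be given. We seek δ > 0 with 0 < |z + 3| < δ ⇒ |z^3 + 27| < ϵ.
Factor: z^3 + 27 = (z + 3)(z^2 - 3z + 9), so |z^3 + 27| = |z + 3|·|z^2 - 3z + 9|.
Impose δ ≤ 2 so that |z| < 5; then |z^2 - 3z + 9| ≤ 49.
Hence |z^3 + 27| ≤ 49|z + 3|, which is < ϵ once |z + 3| < ϵ/49.
Take δ = min(2, ϵ/49). If 0 < |z + 3| < δ then both bounds hold and |z^3 + 27| ≤ 49|z + 3| < 49·(ϵ/49) = ϵ.

δ = min(2, ϵ/49)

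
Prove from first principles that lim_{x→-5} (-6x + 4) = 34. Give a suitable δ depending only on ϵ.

Fix ϵ > 0. We need δ > 0 so that 0 < |x + 5| < δ implies |(-6x + 4) − 34| < ϵ.
Since (-6x + 4) − 34 = -6(x + 5), we have |(-6x + 4) − 34| = 6|x + 5|.
So 6|x + 5| < ϵ exactly when |x + 5| < ϵ/6.
Choosing δ = ϵ/6 gives |(-6x + 4) − 34| = 6|x + 5| < ϵ whenever |x + 5| < δ.

δ = ϵ/6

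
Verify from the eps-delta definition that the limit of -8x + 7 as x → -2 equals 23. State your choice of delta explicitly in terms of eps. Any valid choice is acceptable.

delta = eps/8

Let eps > 0 be given. We need delta > 0 so that 0 < |x + 2| < delta implies |(-8x + 7) − 23| < eps.
Since (-8x + 7) − 23 = -8(x + 2), we have |(-8x + 7) − 23| = 8|x + 2|.
So 8|x + 2| < eps exactly when |x + 2| < eps/8.
Take delta = eps/8. If 0 < |x + 2| < delta then |(-8x + 7) − 23| = 8|x + 2| < 8·(eps/8) = eps.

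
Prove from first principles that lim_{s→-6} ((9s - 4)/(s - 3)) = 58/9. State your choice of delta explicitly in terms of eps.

Let eps > 0. We want delta > 0 with 0 < |s + 6| < delta ⇒ |(9s - 4)/(s - 3) − (58/9)| < eps.
Combining over a common denominator, (9s - 4)/(s - 3) − (58/9) = [(9s - 4)·(-9) − (-58)·(s - 3)] / [(-9)·(s - 3)] = -23(s + 6) / ((-9)(s - 3)).
So |(9s - 4)/(s - 3) − (58/9)| = 23|s + 6| / (9·|s − 3|).
Restrict delta ≤ 9/2. Then |s + 6| < 9/2 gives |s − 3| = |(s + 6) + (-9)| ≥ 9 − 9/2 = 9/2.
Hence |(9s - 4)/(s - 3) − (58/9)| < 23|s + 6|/(9·(9/2)) = (46/81)|s + 6|, which is < eps once |s + 6| < (81/46)eps.
Take delta = min(9/2, (81/46)eps). Then 0 < |s + 6| < delta forces both bounds, so |(9s - 4)/(s - 3) − (58/9)| < eps.

delta = min(9/2, (81/46)eps)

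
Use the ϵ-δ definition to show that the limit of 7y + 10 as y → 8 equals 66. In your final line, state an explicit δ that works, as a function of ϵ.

Fix ϵ > 0. We need δ > 0 so that 0 < |y − 8| < δ implies |(7y + 10) − 66| < ϵ.
Since (7y + 10) − 66 = 7(y − 8), we have |(7y + 10) − 66| = 7|y − 8|.
So 7|y − 8| < ϵ exactly when |y − 8| < ϵ/7.
Choosing δ = ϵ/7 gives |(7y + 10) − 66| = 7|y − 8| < ϵ whenever |y − 8| < δ.

δ = ϵ/7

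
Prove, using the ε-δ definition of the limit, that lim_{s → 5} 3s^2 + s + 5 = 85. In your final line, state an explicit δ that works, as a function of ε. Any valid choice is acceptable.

δ = min(1, ε/34)

Let ε > 0 be given. We want δ > 0 such that 0 < |s − 5| < δ implies |(3s^2 + s + 5) − 85| < ε.
(3s^2 + s + 5) − 85 = 3s^2 + s - 80 = (s − 5)(3s + 16).
So |(3s^2 + s + 5) − 85| = |s − 5|·|3s + 16|.
Assume first that |s − 5| < 1, so |s| < 6. Then |3s + 16| ≤ 3·6 + 16 = 34.
Hence |(3s^2 + s + 5) − 85| ≤ 34|s − 5| < ε provided |s − 5| < ε/34.
Choosing δ = min(1, ε/34) ensures both conditions, hence |(3s^2 + s + 5) − 85| < ε.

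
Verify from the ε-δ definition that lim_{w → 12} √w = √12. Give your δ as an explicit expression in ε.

Let ε > 0. We want δ > 0 such that 0 < |w − 12| < δ implies |√w − √12| < ε.
Rationalise: √w − √12 = (w − 12)/(√w + √12), so |√w − √12| = |w − 12|/(√w + √12).
Restrict δ ≤ 12 so that |w − 12| < 12 forces w > 0, and then √w + √12 > √12.
Hence |√w − √12| < |w − 12|/√12, which is < ε once |w − 12| < √12·ε.
Take δ = min(12, √12·ε). If 0 < |w − 12| < δ then w > 0 and |√w − √12| < |w − 12|/√12 < ε.

δ = min(12, √12·ε)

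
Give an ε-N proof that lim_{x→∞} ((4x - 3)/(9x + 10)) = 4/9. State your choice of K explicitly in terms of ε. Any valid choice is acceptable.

Let ε > 0. We seek K > 0 such that x > K implies |(4x - 3)/(9x + 10) − (4/9)| < ε.
(4x - 3)/(9x + 10) − (4/9) = (9(4x - 3) − 4(9x + 10)) / (9(9x + 10)) = -67/(9(9x + 10)).
For x > 0 we have 9x + 10 > 9x, so |(4x - 3)/(9x + 10) − (4/9)| = 67/(9(9x + 10)) < 67/(9·9x) = (67/81)/x.
Thus |(4x - 3)/(9x + 10) − (4/9)| < ε whenever x > (67/81)/ε.
Take K = (67/81)/ε. If x > K then |(4x - 3)/(9x + 10) − (4/9)| < (67/81)/x < ε.

K = (67/81)/ε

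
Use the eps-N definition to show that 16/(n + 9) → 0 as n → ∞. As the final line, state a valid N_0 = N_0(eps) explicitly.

N_0 = 16/eps

Suppose eps > 0. For n ≥ 1, |16/(n + 9) − 0| = 16/(n + 9) ≤ 16/n.
We need 16/n < eps, i.e. n > 16/eps.
Take N_0 = 16/eps. If n > N_0 then |16/(n + 9)| ≤ 16/n < eps.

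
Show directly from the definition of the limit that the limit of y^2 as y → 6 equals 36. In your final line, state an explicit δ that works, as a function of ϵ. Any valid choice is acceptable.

Fix ϵ > 0. We seek δ > 0 with 0 < |y − 6| < δ ⇒ |y^2 − 36| < ϵ.
Factor: y^2 − 36 = (y − 6)(y + 6), so |y^2 − 36| = |y − 6|·|y + 6|.
Impose δ ≤ 1 so that |y| < 7; then |y + 6| ≤ 13.
Hence |y^2 − 36| ≤ 13|y − 6|, which is < ϵ once |y − 6| < ϵ/13.
Take δ = min(1, ϵ/13). If 0 < |y − 6| < δ then both bounds hold and |y^2 − 36| ≤ 13|y − 6| < 13·(ϵ/13) = ϵ.

δ = min(1, ϵ/13)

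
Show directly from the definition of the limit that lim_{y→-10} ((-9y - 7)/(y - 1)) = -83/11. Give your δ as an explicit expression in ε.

Let ε > 0 be given. We want δ > 0 with 0 < |y + 10| < δ ⇒ |(-9y - 7)/(y - 1) + 83/11| < ε.
Combining over a common denominator, (-9y - 7)/(y - 1) + 83/11 = [(-9y - 7)·(-11) − 83·(y - 1)] / [(-11)·(y - 1)] = 16(y + 10) / ((-11)(y - 1)).
So |(-9y - 7)/(y - 1) + 83/11| = 16|y + 10| / (11·|y − 1|).
Restrict δ ≤ 11/2. Then |y + 10| < 11/2 gives |y − 1| = |(y + 10) + (-11)| ≥ 11 − 11/2 = 11/2.
Hence |(-9y - 7)/(y - 1) + 83/11| < 16|y + 10|/(11·(11/2)) = (32/121)|y + 10|, which is < ε once |y + 10| < (121/32)ε.
Take δ = min(11/2, (121/32)ε). Then 0 < |y + 10| < δ forces both bounds, so |(-9y - 7)/(y - 1) + 83/11| < ε.

δ = min(11/2, (121/32)ε)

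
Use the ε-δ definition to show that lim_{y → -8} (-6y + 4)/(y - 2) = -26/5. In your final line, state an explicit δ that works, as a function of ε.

Let ε > 0 be given. We want δ > 0 with 0 < |y + 8| < δ ⇒ |(-6y + 4)/(y - 2) + 26/5| < ε.
Combining over a common denominator, (-6y + 4)/(y - 2) + 26/5 = [(-6y + 4)·(-10) − 52·(y - 2)] / [(-10)·(y - 2)] = 8(y + 8) / ((-10)(y - 2)).
So |(-6y + 4)/(y - 2) + 26/5| = 8|y + 8| / (10·|y − 2|).
Restrict δ ≤ 5. Then |y + 8| < 5 gives |y − 2| = |(y + 8) + (-10)| ≥ 10 − 5 = 5.
Hence |(-6y + 4)/(y - 2) + 26/5| < 8|y + 8|/(10·5) = (4/25)|y + 8|, which is < ε once |y + 8| < (25/4)ε.
Take δ = min(5, (25/4)ε). Then 0 < |y + 8| < δ forces both bounds, so |(-6y + 4)/(y - 2) + 26/5| < ε.

δ = min(5, (25/4)ε)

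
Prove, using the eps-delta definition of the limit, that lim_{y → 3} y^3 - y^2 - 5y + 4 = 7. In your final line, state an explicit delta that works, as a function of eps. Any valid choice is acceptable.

delta = min(2, eps/36)

Fix eps > 0. We want delta > 0 such that 0 < |y − 3| < delta implies |(y^3 - y^2 - 5y + 4) − 7| < eps.
(y^3 - y^2 - 5y + 4) − 7 = y^3 - y^2 - 5y - 3 = (y − 3)(y^2 + 2y + 1).
So |(y^3 - y^2 - 5y + 4) − 7| = |y − 3|·|y^2 + 2y + 1|.
Require delta ≤ 2. Then |y − 3| < 2 gives |y| < 5, and by the triangle inequality |y^2 + 2y + 1| ≤ 5^2 + 2·5 + 1 = 36.
Hence |(y^3 - y^2 - 5y + 4) − 7| ≤ 36|y − 3| < eps provided |y − 3| < eps/36.
Choosing delta = min(2, eps/36) ensures both conditions, hence |(y^3 - y^2 - 5y + 4) − 7| < eps.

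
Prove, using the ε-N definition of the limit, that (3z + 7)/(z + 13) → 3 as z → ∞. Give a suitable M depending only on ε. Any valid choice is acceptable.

M = 32/ε

Let ε > 0. We seek M > 0 such that z > M implies |(3z + 7)/(z + 13) − 3| < ε.
(3z + 7)/(z + 13) − 3 = ((3z + 7) − 3(z + 13)) / ((z + 13)) = -32/((z + 13)).
For z > 0 we have z + 13 > z, so |(3z + 7)/(z + 13) − 3| = 32/((z + 13)) < 32/(z) = 32/z.
Thus |(3z + 7)/(z + 13) − 3| < ε whenever z > 32/ε.
Take M = 32/ε. If z > M then |(3z + 7)/(z + 13) − 3| < 32/z < ε.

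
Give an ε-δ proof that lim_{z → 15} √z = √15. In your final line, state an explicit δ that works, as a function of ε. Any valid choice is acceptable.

Fix ε > 0. We want δ > 0 such that 0 < |z − 15| < δ implies |√z − √15| < ε.
Multiplying by the conjugate, |√z − √15| = |z − 15|/(√z + √15).
Restrict δ ≤ 15 so that |z − 15| < 15 forces z > 0, and then √z + √15 > √15.
Hence |√z − √15| < |z − 15|/√15, which is < ε once |z − 15| < √15·ε.
Take δ = min(15, √15·ε). If 0 < |z − 15| < δ then z > 0 and |√z − √15| < |z − 15|/√15 < ε.

δ = min(15, √15·ε)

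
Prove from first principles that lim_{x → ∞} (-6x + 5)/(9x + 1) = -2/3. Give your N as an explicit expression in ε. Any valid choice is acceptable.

N = (17/27)/ε

Let ε > 0 be given. We seek N > 0 such that x > N implies |(-6x + 5)/(9x + 1) + 2/3| < ε.
(-6x + 5)/(9x + 1) + 2/3 = (9(-6x + 5) − (-6)(9x + 1)) / (9(9x + 1)) = 51/(9(9x + 1)).
For x > 0 we have 9x + 1 > 9x, so |(-6x + 5)/(9x + 1) + 2/3| = 51/(9(9x + 1)) < 51/(9·9x) = (17/27)/x.
Thus |(-6x + 5)/(9x + 1) + 2/3| < ε whenever x > (17/27)/ε.
Take N = (17/27)/ε. If x > N then |(-6x + 5)/(9x + 1) + 2/3| < (17/27)/x < ε.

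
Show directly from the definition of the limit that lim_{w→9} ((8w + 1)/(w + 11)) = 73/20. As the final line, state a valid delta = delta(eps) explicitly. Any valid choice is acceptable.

Fix eps > 0. We want delta > 0 with 0 < |w − 9| < delta ⇒ |(8w + 1)/(w + 11) − (73/20)| < eps.
Combining over a common denominator, (8w + 1)/(w + 11) − (73/20) = [(8w + 1)·20 − 73·(w + 11)] / [20·(w + 11)] = 87(w − 9) / (20(w + 11)).
So |(8w + 1)/(w + 11) − (73/20)| = 87|w − 9| / (20·|w + 11|).
Restrict delta ≤ 10. Then |w − 9| < 10 gives |w + 11| = |(w − 9) + 20| ≥ 20 − 10 = 10.
Hence |(8w + 1)/(w + 11) − (73/20)| < 87|w − 9|/(20·10) = (87/200)|w − 9|, which is < eps once |w − 9| < (200/87)eps.
Take delta = min(10, (200/87)eps). Then 0 < |w − 9| < delta forces both bounds, so |(8w + 1)/(w + 11) − (73/20)| < eps.

delta = min(10, (200/87)eps)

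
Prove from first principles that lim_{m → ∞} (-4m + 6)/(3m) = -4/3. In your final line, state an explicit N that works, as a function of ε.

Fix ε > 0. For m ≥ 1, |(-4m + 6)/(3m) + 4/3| = |18|/(3(3m)) = 18/(3(3m)).
Since 3m ≥ 3m for m ≥ 1, this is ≤ 18/(3·3m) = 2/m.
So |(-4m + 6)/(3m) + 4/3| < ε whenever m > 2/ε.
Take N = 2/ε. If m > N then |(-4m + 6)/(3m) + 4/3| ≤ 2/m < ε.

N = 2/ε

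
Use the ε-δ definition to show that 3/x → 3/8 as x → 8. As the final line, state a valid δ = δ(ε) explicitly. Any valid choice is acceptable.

Let ε > 0 be given. We seek δ > 0 such that 0 < |x − 8| < δ implies |3/x − (3/8)| < ε.
|3/x − (3/8)| = 3·|8 − x|/(8·|x|) = 3|x − 8|/(8|x|).
Restrict δ ≤ 4. Then |x − 8| < 4 gives |x| > 4, so 8|x| > 32.
Then |3/x − (3/8)| < 3|x − 8|/32, which is < ε when |x − 8| < (32/3)ε.
Take δ = min(4, (32/3)ε). Then 0 < |x − 8| < δ gives both |x − 8| < 4 and |x − 8| < (32/3)ε, so |3/x − (3/8)| < ε.

δ = min(4, (32/3)ε)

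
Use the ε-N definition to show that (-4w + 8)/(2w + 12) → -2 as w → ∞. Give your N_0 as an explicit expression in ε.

Suppose ε > 0. We seek N_0 > 0 such that w > N_0 implies |(-4w + 8)/(2w + 12) + 2| < ε.
(-4w + 8)/(2w + 12) + 2 = (2(-4w + 8) − (-4)(2w + 12)) / (2(2w + 12)) = 64/(2(2w + 12)).
For w > 0 we have 2w + 12 > 2w, so |(-4w + 8)/(2w + 12) + 2| = 64/(2(2w + 12)) < 64/(2·2w) = 16/w.
Thus |(-4w + 8)/(2w + 12) + 2| < ε whenever w > 16/ε.
Take N_0 = 16/ε. If w > N_0 then |(-4w + 8)/(2w + 12) + 2| < 16/w < ε.

N_0 = 16/ε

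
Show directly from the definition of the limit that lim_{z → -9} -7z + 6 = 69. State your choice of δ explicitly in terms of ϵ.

δ = ϵ/7

Let ϵ > 0. We need δ > 0 so that 0 < |z + 9| < δ implies |(-7z + 6) − 69| < ϵ.
Since (-7z + 6) − 69 = -7(z + 9), we have |(-7z + 6) − 69| = 7|z + 9|.
Thus it suffices that |z + 9| < ϵ/7.
Choosing δ = ϵ/7 gives |(-7z + 6) − 69| = 7|z + 9| < ϵ whenever |z + 9| < δ.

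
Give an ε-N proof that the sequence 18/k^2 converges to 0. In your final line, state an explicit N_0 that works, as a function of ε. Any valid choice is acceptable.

Fix ε > 0. For k ≥ 1, |18/k^2 − 0| = 18/k^2.
18/k^2 < ε ⇔ k^2 > 18/ε ⇔ k > (18/ε)^{1/2}.
Take N_0 = (18/ε)^{1/2}. Then k > N_0 implies 18/k^2 < ε.

N_0 = (18/ε)^{1/2}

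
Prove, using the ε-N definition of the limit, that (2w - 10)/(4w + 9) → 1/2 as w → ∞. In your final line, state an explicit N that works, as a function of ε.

Suppose ε > 0. We seek N > 0 such that w > N implies |(2w - 10)/(4w + 9) − (1/2)| < ε.
(2w - 10)/(4w + 9) − (1/2) = (4(2w - 10) − 2(4w + 9)) / (4(4w + 9)) = -58/(4(4w + 9)).
For w > 0 we have 4w + 9 > 4w, so |(2w - 10)/(4w + 9) − (1/2)| = 58/(4(4w + 9)) < 58/(4·4w) = (29/8)/w.
Thus |(2w - 10)/(4w + 9) − (1/2)| < ε whenever w > (29/8)/ε.
Take N = (29/8)/ε. If w > N then |(2w - 10)/(4w + 9) − (1/2)| < (29/8)/w < ε.

N = (29/8)/ε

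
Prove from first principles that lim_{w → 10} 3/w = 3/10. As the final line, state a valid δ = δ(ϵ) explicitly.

δ = min(5, (50/3)ϵ)

Let ϵ > 0. We seek δ > 0 such that 0 < |w − 10| < δ implies |3/w − (3/10)| < ϵ.
|3/w − (3/10)| = 3·|10 − w|/(10·|w|) = 3|w − 10|/(10|w|).
Require δ ≤ 5 so that |w| > 10 − 5 = 5, hence 10|w| > 50.
Then |3/w − (3/10)| < 3|w − 10|/50, which is < ϵ when |w − 10| < (50/3)ϵ.
Take δ = min(5, (50/3)ϵ). Then 0 < |w − 10| < δ gives both |w − 10| < 5 and |w − 10| < (50/3)ϵ, so |3/w − (3/10)| < ϵ.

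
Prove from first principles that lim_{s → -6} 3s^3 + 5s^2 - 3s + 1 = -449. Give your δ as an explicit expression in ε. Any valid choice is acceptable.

δ = min(2, ε/371)

Suppose ε > 0. We want δ > 0 such that 0 < |s + 6| < δ implies |(3s^3 + 5s^2 - 3s + 1) + 449| < ε.
(3s^3 + 5s^2 - 3s + 1) + 449 = 3s^3 + 5s^2 - 3s + 450 = (s + 6)(3s^2 - 13s + 75).
So |(3s^3 + 5s^2 - 3s + 1) + 449| = |s + 6|·|3s^2 - 13s + 75|.
Assume first that |s + 6| < 2, so |s| < 8. Then |3s^2 - 13s + 75| ≤ 3·8^2 + 13·8 + 75 = 371.
Hence |(3s^3 + 5s^2 - 3s + 1) + 449| ≤ 371|s + 6| < ε provided |s + 6| < ε/371.
Choosing δ = min(2, ε/371) ensures both conditions, hence |(3s^3 + 5s^2 - 3s + 1) + 449| < ε.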